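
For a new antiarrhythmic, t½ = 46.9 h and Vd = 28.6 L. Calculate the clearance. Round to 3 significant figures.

k = ln 2 / t½ = ln 2 / 46.9 = 0.01478 h⁻¹
CL = k · V = 0.01478 × 28.6 ≈ 0.423 L/h

0.423 L/h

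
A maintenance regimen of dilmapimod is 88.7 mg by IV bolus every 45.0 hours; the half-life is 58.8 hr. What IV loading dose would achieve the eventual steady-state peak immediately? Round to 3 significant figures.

215 mg

k = ln 2 / 58.8 = 0.01179 hr⁻¹
Accumulation ratio R = 1 / (1 − e^(−kτ)) = 1 / (1 − e^(−0.01179×45.0)) = 1 / (1 − 0.5883) = 2.429
Loading dose = maintenance dose × R = 88.7 × 2.429 ≈ 215 mg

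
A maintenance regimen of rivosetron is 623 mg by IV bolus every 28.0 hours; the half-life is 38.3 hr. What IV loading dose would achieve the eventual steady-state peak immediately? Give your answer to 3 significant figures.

k = ln 2 / 38.3 = 0.01810 hr⁻¹
Accumulation ratio R = 1 / (1 − e^(−kτ)) = 1 / (1 − e^(−0.01810×28.0)) = 1 / (1 − 0.6025) = 2.515
Loading dose = maintenance dose × R = 623 × 2.515 ≈ 1570 mg

1570 mg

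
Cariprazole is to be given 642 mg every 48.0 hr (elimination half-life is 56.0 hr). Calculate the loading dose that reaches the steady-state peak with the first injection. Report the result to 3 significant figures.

k = ln 2 / 56.0 = 0.01238 hr⁻¹
Accumulation ratio R = 1 / (1 − e^(−kτ)) = 1 / (1 − e^(−0.01238×48.0)) = 1 / (1 − 0.5520) = 2.232
Loading dose = maintenance dose × R = 642 × 2.232 ≈ 1430 mg

1430 mg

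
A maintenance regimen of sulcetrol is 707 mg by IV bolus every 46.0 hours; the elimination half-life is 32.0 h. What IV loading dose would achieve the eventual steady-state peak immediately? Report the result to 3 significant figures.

1120 mg

k = ln 2 / 32.0 = 0.02166 h⁻¹
Accumulation ratio R = 1 / (1 − e^(−kτ)) = 1 / (1 − e^(−0.02166×46.0)) = 1 / (1 − 0.3692) = 1.585
Loading dose = maintenance dose × R = 707 × 1.585 ≈ 1120 mg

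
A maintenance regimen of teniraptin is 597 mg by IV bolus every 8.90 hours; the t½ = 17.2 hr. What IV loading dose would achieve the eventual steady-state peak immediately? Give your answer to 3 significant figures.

k = ln 2 / 17.2 = 0.04030 hr⁻¹
Accumulation ratio R = 1 / (1 − e^(−kτ)) = 1 / (1 − e^(−0.04030×8.90)) = 1 / (1 − 0.6986) = 3.318
Loading dose = maintenance dose × R = 597 × 3.318 ≈ 1980 mg

1980 mg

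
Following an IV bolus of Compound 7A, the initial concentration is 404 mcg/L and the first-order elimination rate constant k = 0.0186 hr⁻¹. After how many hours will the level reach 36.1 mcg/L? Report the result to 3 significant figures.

130 hours

C(t) = C₀ e^(−kt)  ⇒  t = ln(C₀/C) / k
t = ln(404/36.1) / 0.01860 = 2.415 / 0.01860 ≈ 130 hours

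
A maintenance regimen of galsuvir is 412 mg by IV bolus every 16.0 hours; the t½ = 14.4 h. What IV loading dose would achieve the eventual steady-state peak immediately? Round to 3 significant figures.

767 mg

k = ln 2 / 14.4 = 0.04814 h⁻¹
Accumulation ratio R = 1 / (1 − e^(−kτ)) = 1 / (1 − e^(−0.04814×16.0)) = 1 / (1 − 0.4629) = 1.862
Loading dose = maintenance dose × R = 412 × 1.862 ≈ 767 mg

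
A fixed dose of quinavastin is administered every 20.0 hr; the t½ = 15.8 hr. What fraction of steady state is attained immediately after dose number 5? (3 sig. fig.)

k = ln 2 / 15.8 = 0.04387 hr⁻¹
f_n = 1 − e^(−nkτ) = 1 − e^(−5 × 0.04387 × 20.0) = 1 − e^(−4.387) = 1 − 0.01244 ≈ 0.988

0.988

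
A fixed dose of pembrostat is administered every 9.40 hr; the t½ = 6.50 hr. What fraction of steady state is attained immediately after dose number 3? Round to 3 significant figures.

0.951

k = ln 2 / 6.50 = 0.1066 hr⁻¹
f_n = 1 − e^(−nkτ) = 1 − e^(−3 × 0.1066 × 9.40) = 1 − e^(−3.007) = 1 − 0.04943 ≈ 0.951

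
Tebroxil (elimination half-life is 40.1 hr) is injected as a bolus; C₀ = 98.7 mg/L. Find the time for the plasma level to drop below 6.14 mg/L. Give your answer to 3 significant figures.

161 hours

k = ln 2 / 40.1 = 0.01729 hr⁻¹
C(t) = C₀ e^(−kt)  ⇒  t = ln(C₀/C) / k
t = ln(98.7/6.14) / 0.01729 = 2.777 / 0.01729 ≈ 161 hours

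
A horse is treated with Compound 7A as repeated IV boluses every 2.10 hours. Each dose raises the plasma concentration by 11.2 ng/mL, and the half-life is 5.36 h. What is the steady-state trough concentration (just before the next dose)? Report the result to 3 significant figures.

k = ln 2 / 5.36 = 0.1293 h⁻¹
Fraction remaining after one interval: e^(−kτ) = e^(−0.1293 × 2.10) = 0.7622
R = 1 / (1 − 0.7622) = 4.205
Css,max = 11.2 × 4.205 = 47.09 ng/mL
Css,min = Css,max × e^(−kτ) = 47.09 × 0.7622 ≈ 35.9 ng/mL

35.9 ng/mL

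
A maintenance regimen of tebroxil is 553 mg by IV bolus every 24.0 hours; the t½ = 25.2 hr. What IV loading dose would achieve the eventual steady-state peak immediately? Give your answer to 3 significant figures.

1140 mg

k = ln 2 / 25.2 = 0.02751 hr⁻¹
Accumulation ratio R = 1 / (1 − e^(−kτ)) = 1 / (1 − e^(−0.02751×24.0)) = 1 / (1 − 0.5168) = 2.069
Loading dose = maintenance dose × R = 553 × 2.069 ≈ 1140 mg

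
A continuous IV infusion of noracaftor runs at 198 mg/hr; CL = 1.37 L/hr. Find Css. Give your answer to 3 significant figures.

145 µg/mL

Css = infusion rate / CL = 198 / 1.37 ≈ 145 µg/mL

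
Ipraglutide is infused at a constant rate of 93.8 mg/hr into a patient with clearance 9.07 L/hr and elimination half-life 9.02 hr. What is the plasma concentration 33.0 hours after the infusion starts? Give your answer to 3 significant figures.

Css = rate / CL = 93.8 / 9.07 = 10.34 µg/mL
k = ln 2 / 9.02 = 0.07685 hr⁻¹
C(t) = Css (1 − e^(−kt)) = 10.34 × (1 − e^(−2.536)) = 10.34 × 0.9208 ≈ 9.52 µg/mL

9.52 µg/mL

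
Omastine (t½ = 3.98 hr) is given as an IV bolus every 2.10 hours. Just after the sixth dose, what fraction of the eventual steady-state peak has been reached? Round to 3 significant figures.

0.889

k = ln 2 / 3.98 = 0.1742 hr⁻¹
f_n = 1 − e^(−nkτ) = 1 − e^(−6 × 0.1742 × 2.10) = 1 − e^(−2.194) = 1 − 0.1114 ≈ 0.889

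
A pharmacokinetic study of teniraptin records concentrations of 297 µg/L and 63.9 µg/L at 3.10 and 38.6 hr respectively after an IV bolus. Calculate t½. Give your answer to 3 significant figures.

k = ln(C₁/C₂) / (t₂ − t₁) = ln(297/63.9) / (38.6 − 3.10)
  = 1.536 / 35.50 = 0.04328 hr⁻¹
t½ = ln 2 / k = ln 2 / 0.04328 ≈ 16.0 hours

16.0 hours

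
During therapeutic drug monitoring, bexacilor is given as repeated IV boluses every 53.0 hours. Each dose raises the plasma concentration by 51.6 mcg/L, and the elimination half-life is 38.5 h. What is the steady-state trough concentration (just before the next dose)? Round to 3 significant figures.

32.3 mcg/L

k = ln 2 / 38.5 = 0.01800 h⁻¹
Fraction remaining after one interval: e^(−kτ) = e^(−0.01800 × 53.0) = 0.3851
R = 1 / (1 − 0.3851) = 1.626
Css,max = 51.6 × 1.626 = 83.92 mcg/L
Css,min = Css,max × e^(−kτ) = 83.92 × 0.3851 ≈ 32.3 mcg/L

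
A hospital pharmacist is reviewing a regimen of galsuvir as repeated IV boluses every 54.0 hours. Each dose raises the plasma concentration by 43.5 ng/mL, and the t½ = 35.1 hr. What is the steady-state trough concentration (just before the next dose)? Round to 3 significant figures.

k = ln 2 / 35.1 = 0.01975 hr⁻¹
Fraction remaining after one interval: e^(−kτ) = e^(−0.01975 × 54.0) = 0.3443
R = 1 / (1 − 0.3443) = 1.525
Css,max = 43.5 × 1.525 = 66.34 ng/mL
Css,min = Css,max × e^(−kτ) = 66.34 × 0.3443 ≈ 22.8 ng/mL

22.8 ng/mL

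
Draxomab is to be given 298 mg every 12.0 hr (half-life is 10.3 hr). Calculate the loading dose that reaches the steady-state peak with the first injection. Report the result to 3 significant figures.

k = ln 2 / 10.3 = 0.06730 hr⁻¹
Accumulation ratio R = 1 / (1 − e^(−kτ)) = 1 / (1 − e^(−0.06730×12.0)) = 1 / (1 − 0.4459) = 1.805
Loading dose = maintenance dose × R = 298 × 1.805 ≈ 538 mg

538 mg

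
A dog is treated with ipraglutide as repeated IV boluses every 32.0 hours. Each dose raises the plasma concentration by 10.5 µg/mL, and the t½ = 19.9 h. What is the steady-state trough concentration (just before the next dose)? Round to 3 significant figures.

k = ln 2 / 19.9 = 0.03483 h⁻¹
Fraction remaining after one interval: e^(−kτ) = e^(−0.03483 × 32.0) = 0.3280
R = 1 / (1 − 0.3280) = 1.488
Css,max = 10.5 × 1.488 = 15.63 µg/mL
Css,min = Css,max × e^(−kτ) = 15.63 × 0.3280 ≈ 5.13 µg/mL

5.13 µg/mL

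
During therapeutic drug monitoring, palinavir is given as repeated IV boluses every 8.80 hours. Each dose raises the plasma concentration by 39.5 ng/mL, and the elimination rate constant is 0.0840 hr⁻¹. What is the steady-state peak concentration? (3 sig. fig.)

Fraction remaining after one interval: e^(−kτ) = e^(−0.08400 × 8.80) = 0.4775
R = 1 / (1 − 0.4775) = 1.914
Css,max = 39.5 × 1.914 ≈ 75.6 ng/mL

75.6 ng/mL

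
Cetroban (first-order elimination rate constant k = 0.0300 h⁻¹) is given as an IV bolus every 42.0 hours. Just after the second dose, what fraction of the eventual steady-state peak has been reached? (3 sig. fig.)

f_n = 1 − e^(−nkτ) = 1 − e^(−2 × 0.03000 × 42.0) = 1 − e^(−2.520) = 1 − 0.08046 ≈ 0.920

0.920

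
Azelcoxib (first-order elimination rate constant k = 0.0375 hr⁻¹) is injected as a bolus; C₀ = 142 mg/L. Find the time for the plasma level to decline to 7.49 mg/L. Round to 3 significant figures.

78.5 hours

C(t) = C₀ e^(−kt)  ⇒  t = ln(C₀/C) / k
t = ln(142/7.49) / 0.03750 = 2.942 / 0.03750 ≈ 78.5 hours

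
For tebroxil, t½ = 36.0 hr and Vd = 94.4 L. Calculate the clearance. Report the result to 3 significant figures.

k = ln 2 / t½ = ln 2 / 36.0 = 0.01925 hr⁻¹
CL = k · V = 0.01925 × 94.4 ≈ 1.82 L/hr

1.82 L/hr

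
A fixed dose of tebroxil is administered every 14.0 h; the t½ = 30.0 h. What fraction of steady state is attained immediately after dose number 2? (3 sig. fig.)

0.476

k = ln 2 / 30.0 = 0.02310 h⁻¹
f_n = 1 − e^(−nkτ) = 1 − e^(−2 × 0.02310 × 14.0) = 1 − e^(−0.6469) = 1 − 0.5236 ≈ 0.476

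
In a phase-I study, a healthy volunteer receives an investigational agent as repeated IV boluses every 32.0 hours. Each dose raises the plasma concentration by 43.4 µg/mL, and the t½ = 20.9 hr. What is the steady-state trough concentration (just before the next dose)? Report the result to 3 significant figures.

23.0 µg/mL

k = ln 2 / 20.9 = 0.03316 hr⁻¹
Fraction remaining after one interval: e^(−kτ) = e^(−0.03316 × 32.0) = 0.3460
R = 1 / (1 − 0.3460) = 1.529
Css,max = 43.4 × 1.529 = 66.36 µg/mL
Css,min = Css,max × e^(−kτ) = 66.36 × 0.3460 ≈ 23.0 µg/mL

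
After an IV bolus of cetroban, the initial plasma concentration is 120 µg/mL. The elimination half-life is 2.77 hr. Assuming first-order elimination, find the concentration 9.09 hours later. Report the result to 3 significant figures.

12.3 µg/mL

k = ln 2 / 2.77 = 0.2502 hr⁻¹
C(t) = C₀ e^(−kt) = 120 × e^(−0.2502 × 9.09) = 120 × e^(−2.275) = 120 × 0.1028 ≈ 12.3 µg/mL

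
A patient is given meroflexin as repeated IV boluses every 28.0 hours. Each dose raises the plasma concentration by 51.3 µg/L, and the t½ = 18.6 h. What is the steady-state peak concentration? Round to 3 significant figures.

79.2 µg/L

k = ln 2 / 18.6 = 0.03727 h⁻¹
Fraction remaining after one interval: e^(−kτ) = e^(−0.03727 × 28.0) = 0.3522
R = 1 / (1 − 0.3522) = 1.544
Css,max = 51.3 × 1.544 ≈ 79.2 µg/L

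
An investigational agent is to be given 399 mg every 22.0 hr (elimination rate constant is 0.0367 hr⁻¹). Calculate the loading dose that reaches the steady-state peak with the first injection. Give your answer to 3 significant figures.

720 mg

Accumulation ratio R = 1 / (1 − e^(−kτ)) = 1 / (1 − e^(−0.03670×22.0)) = 1 / (1 − 0.4460) = 1.805
Loading dose = maintenance dose × R = 399 × 1.805 ≈ 720 mg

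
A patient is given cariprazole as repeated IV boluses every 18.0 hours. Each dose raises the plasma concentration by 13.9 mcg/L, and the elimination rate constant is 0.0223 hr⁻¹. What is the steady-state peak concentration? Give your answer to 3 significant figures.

Fraction remaining after one interval: e^(−kτ) = e^(−0.02230 × 18.0) = 0.6694
R = 1 / (1 − 0.6694) = 3.025
Css,max = 13.9 × 3.025 ≈ 42.0 mcg/L

42.0 mcg/L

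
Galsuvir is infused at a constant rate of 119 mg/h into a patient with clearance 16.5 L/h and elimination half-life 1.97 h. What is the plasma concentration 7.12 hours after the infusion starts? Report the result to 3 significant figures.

6.62 mg/L

Css = rate / CL = 119 / 16.5 = 7.212 mg/L
k = ln 2 / 1.97 = 0.3519 h⁻¹
C(t) = Css (1 − e^(−kt)) = 7.212 × (1 − e^(−2.505)) = 7.212 × 0.9183 ≈ 6.62 mg/L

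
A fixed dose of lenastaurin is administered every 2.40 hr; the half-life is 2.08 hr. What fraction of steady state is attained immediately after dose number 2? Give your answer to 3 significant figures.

0.798

k = ln 2 / 2.08 = 0.3332 hr⁻¹
f_n = 1 − e^(−nkτ) = 1 − e^(−2 × 0.3332 × 2.40) = 1 − e^(−1.600) = 1 − 0.2020 ≈ 0.798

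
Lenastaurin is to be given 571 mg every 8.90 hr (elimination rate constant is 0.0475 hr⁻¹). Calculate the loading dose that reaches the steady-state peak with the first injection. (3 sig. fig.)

1660 mg

Accumulation ratio R = 1 / (1 − e^(−kτ)) = 1 / (1 − e^(−0.04750×8.90)) = 1 / (1 − 0.6552) = 2.901
Loading dose = maintenance dose × R = 571 × 2.901 ≈ 1660 mg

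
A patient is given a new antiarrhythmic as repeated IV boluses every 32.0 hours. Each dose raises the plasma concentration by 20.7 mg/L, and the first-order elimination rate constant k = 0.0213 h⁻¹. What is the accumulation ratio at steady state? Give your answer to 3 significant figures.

Fraction remaining after one interval: e^(−kτ) = e^(−0.02130 × 32.0) = 0.5058
R = 1 / (1 − 0.5058) = 1 / 0.4942 ≈ 2.02

2.02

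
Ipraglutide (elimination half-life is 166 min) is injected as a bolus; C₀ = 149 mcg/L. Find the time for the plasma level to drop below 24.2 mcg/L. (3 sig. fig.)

k = ln 2 / 166 = 0.004176 min⁻¹
C(t) = C₀ e^(−kt)  ⇒  t = ln(C₀/C) / k
t = ln(149/24.2) / 0.004176 = 1.818 / 0.004176 ≈ 435 minutes

435 minutes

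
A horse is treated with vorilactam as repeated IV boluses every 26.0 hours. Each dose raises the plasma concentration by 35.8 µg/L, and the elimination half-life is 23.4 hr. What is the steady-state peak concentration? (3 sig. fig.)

k = ln 2 / 23.4 = 0.02962 hr⁻¹
Fraction remaining after one interval: e^(−kτ) = e^(−0.02962 × 26.0) = 0.4629
R = 1 / (1 − 0.4629) = 1.862
Css,max = 35.8 × 1.862 ≈ 66.7 µg/L

66.7 µg/L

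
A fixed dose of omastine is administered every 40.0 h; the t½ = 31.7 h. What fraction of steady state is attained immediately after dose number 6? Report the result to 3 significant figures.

k = ln 2 / 31.7 = 0.02187 h⁻¹
f_n = 1 − e^(−nkτ) = 1 − e^(−6 × 0.02187 × 40.0) = 1 − e^(−5.248) = 1 − 0.005259 ≈ 0.995

0.995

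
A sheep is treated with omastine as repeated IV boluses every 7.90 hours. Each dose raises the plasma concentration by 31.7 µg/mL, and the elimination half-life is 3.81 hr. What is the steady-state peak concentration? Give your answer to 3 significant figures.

41.6 µg/mL

k = ln 2 / 3.81 = 0.1819 hr⁻¹
Fraction remaining after one interval: e^(−kτ) = e^(−0.1819 × 7.90) = 0.2376
R = 1 / (1 − 0.2376) = 1.312
Css,max = 31.7 × 1.312 ≈ 41.6 µg/mL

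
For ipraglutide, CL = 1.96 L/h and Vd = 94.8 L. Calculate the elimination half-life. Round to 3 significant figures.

k = CL / V = 1.96 / 94.8 = 0.02068 h⁻¹
t½ = ln 2 / k = ln 2 / 0.02068 ≈ 33.5 hours

33.5 hours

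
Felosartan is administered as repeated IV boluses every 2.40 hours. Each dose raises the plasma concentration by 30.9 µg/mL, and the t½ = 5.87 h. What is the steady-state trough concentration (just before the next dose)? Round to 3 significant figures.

94.3 µg/mL

k = ln 2 / 5.87 = 0.1181 h⁻¹
Fraction remaining after one interval: e^(−kτ) = e^(−0.1181 × 2.40) = 0.7532
R = 1 / (1 − 0.7532) = 4.052
Css,max = 30.9 × 4.052 = 125.2 µg/mL
Css,min = Css,max × e^(−kτ) = 125.2 × 0.7532 ≈ 94.3 µg/mL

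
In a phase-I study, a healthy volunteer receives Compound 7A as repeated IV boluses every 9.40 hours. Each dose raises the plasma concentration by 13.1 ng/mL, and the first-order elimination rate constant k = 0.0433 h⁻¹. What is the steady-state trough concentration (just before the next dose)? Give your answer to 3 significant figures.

26.1 ng/mL

Fraction remaining after one interval: e^(−kτ) = e^(−0.04330 × 9.40) = 0.6656
R = 1 / (1 − 0.6656) = 2.991
Css,max = 13.1 × 2.991 = 39.18 ng/mL
Css,min = Css,max × e^(−kτ) = 39.18 × 0.6656 ≈ 26.1 ng/mL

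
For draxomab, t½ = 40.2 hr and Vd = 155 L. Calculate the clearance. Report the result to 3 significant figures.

k = ln 2 / t½ = ln 2 / 40.2 = 0.01724 hr⁻¹
CL = k · V = 0.01724 × 155 ≈ 2.67 L/hr

2.67 L/hr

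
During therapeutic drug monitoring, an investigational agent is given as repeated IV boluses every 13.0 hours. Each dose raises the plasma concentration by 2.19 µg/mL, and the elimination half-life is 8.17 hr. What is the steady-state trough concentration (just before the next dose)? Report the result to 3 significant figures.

k = ln 2 / 8.17 = 0.08484 hr⁻¹
Fraction remaining after one interval: e^(−kτ) = e^(−0.08484 × 13.0) = 0.3319
R = 1 / (1 − 0.3319) = 1.497
Css,max = 2.19 × 1.497 = 3.278 µg/mL
Css,min = Css,max × e^(−kτ) = 3.278 × 0.3319 ≈ 1.09 µg/mL

1.09 µg/mL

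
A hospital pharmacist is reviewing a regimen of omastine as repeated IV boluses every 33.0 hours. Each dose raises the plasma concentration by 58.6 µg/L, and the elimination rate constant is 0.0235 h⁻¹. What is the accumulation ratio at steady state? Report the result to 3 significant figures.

1.85

Fraction remaining after one interval: e^(−kτ) = e^(−0.02350 × 33.0) = 0.4605
R = 1 / (1 − 0.4605) = 1 / 0.5395 ≈ 1.85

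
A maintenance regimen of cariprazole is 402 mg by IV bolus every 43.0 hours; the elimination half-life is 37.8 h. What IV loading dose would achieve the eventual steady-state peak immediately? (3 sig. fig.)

737 mg

k = ln 2 / 37.8 = 0.01834 h⁻¹
Accumulation ratio R = 1 / (1 − e^(−kτ)) = 1 / (1 − e^(−0.01834×43.0)) = 1 / (1 − 0.4545) = 1.833
Loading dose = maintenance dose × R = 402 × 1.833 ≈ 737 mg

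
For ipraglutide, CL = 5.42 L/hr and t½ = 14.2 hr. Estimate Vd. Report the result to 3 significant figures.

111 L

k = ln 2 / t½ = ln 2 / 14.2 = 0.04881 hr⁻¹
V = CL / k = 5.42 / 0.04881 ≈ 111 L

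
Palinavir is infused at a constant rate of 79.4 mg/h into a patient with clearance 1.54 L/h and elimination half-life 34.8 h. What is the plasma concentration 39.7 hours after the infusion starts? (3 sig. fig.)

28.2 µg/mL

Css = rate / CL = 79.4 / 1.54 = 51.56 µg/mL
k = ln 2 / 34.8 = 0.01992 h⁻¹
C(t) = Css (1 − e^(−kt)) = 51.56 × (1 − e^(−0.7907)) = 51.56 × 0.5465 ≈ 28.2 µg/mL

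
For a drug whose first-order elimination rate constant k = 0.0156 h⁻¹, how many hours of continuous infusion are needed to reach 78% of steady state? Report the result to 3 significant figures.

f = 1 − e^(−kt)  ⇒  t = −ln(1 − f) / k
t = −ln(1 − 0.78) / 0.01560 = 1.514 / 0.01560 ≈ 97.1 hours

97.1 hours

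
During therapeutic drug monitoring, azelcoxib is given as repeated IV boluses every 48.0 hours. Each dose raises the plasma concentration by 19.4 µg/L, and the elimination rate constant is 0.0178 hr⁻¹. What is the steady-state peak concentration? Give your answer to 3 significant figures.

33.8 µg/L

Fraction remaining after one interval: e^(−kτ) = e^(−0.01780 × 48.0) = 0.4255
R = 1 / (1 − 0.4255) = 1.741
Css,max = 19.4 × 1.741 ≈ 33.8 µg/L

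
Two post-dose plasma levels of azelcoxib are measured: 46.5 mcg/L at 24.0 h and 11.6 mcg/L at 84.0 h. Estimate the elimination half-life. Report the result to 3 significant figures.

30.0 hours

k = ln(C₁/C₂) / (t₂ − t₁) = ln(46.5/11.6) / (84.0 − 24.0)
  = 1.388 / 60.00 = 0.02314 h⁻¹
t½ = ln 2 / k = ln 2 / 0.02314 ≈ 30.0 hours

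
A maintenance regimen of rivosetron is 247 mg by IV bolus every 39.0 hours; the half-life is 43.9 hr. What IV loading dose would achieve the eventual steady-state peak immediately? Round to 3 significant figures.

k = ln 2 / 43.9 = 0.01579 hr⁻¹
Accumulation ratio R = 1 / (1 − e^(−kτ)) = 1 / (1 − e^(−0.01579×39.0)) = 1 / (1 − 0.5402) = 2.175
Loading dose = maintenance dose × R = 247 × 2.175 ≈ 537 mg

537 mg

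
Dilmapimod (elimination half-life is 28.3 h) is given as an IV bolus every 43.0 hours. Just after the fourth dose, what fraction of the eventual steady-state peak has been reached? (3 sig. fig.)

k = ln 2 / 28.3 = 0.02449 h⁻¹
f_n = 1 − e^(−nkτ) = 1 − e^(−4 × 0.02449 × 43.0) = 1 − e^(−4.213) = 1 − 0.01481 ≈ 0.985

0.985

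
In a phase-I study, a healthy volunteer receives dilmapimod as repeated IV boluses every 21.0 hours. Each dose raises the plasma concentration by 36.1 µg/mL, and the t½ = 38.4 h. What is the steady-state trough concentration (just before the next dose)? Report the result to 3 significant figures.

78.3 µg/mL

k = ln 2 / 38.4 = 0.01805 h⁻¹
Fraction remaining after one interval: e^(−kτ) = e^(−0.01805 × 21.0) = 0.6845
R = 1 / (1 − 0.6845) = 3.170
Css,max = 36.1 × 3.170 = 114.4 µg/mL
Css,min = Css,max × e^(−kτ) = 114.4 × 0.6845 ≈ 78.3 µg/mL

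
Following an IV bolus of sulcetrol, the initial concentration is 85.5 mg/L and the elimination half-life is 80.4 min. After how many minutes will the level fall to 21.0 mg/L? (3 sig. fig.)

k = ln 2 / 80.4 = 0.008621 min⁻¹
C(t) = C₀ e^(−kt)  ⇒  t = ln(C₀/C) / k
t = ln(85.5/21.0) / 0.008621 = 1.404 / 0.008621 ≈ 163 minutes

163 minutes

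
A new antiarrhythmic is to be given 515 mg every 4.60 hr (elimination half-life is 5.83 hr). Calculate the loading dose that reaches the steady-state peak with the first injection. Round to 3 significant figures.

k = ln 2 / 5.83 = 0.1189 hr⁻¹
Accumulation ratio R = 1 / (1 − e^(−kτ)) = 1 / (1 − e^(−0.1189×4.60)) = 1 / (1 − 0.5787) = 2.374
Loading dose = maintenance dose × R = 515 × 2.374 ≈ 1220 mg

1220 mg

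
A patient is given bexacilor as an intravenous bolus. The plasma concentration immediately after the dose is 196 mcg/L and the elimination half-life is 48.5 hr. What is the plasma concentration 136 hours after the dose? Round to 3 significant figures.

k = ln 2 / 48.5 = 0.01429 hr⁻¹
136 hr is 2.804 half-lives, so C = 196 × (1/2)^2.804 = 196 × 0.1432 ≈ 28.1 mcg/L

28.1 mcg/L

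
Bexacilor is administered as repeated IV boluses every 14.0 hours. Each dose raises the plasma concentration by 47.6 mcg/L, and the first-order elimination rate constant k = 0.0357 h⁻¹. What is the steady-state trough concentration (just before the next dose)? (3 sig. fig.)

Fraction remaining after one interval: e^(−kτ) = e^(−0.03570 × 14.0) = 0.6067
R = 1 / (1 − 0.6067) = 2.542
Css,max = 47.6 × 2.542 = 121.0 mcg/L
Css,min = Css,max × e^(−kτ) = 121.0 × 0.6067 ≈ 73.4 mcg/L

73.4 mcg/L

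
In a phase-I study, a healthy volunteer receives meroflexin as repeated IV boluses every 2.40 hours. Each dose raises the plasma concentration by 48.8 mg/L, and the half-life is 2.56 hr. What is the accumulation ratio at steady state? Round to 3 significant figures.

2.09

k = ln 2 / 2.56 = 0.2708 hr⁻¹
Fraction remaining after one interval: e^(−kτ) = e^(−0.2708 × 2.40) = 0.5221
R = 1 / (1 − 0.5221) = 1 / 0.4779 ≈ 2.09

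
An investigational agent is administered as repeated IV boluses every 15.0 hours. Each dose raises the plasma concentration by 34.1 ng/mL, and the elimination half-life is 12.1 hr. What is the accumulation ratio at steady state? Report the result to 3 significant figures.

1.73

k = ln 2 / 12.1 = 0.05728 hr⁻¹
Fraction remaining after one interval: e^(−kτ) = e^(−0.05728 × 15.0) = 0.4235
R = 1 / (1 − 0.4235) = 1 / 0.5765 ≈ 1.73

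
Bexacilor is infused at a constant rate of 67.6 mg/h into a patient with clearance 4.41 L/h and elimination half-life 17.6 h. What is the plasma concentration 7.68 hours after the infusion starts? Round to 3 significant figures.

Css = rate / CL = 67.6 / 4.41 = 15.33 µg/mL
k = ln 2 / 17.6 = 0.03938 h⁻¹
C(t) = Css (1 − e^(−kt)) = 15.33 × (1 − e^(−0.3025)) = 15.33 × 0.2610 ≈ 4.00 µg/mL

4.00 µg/mL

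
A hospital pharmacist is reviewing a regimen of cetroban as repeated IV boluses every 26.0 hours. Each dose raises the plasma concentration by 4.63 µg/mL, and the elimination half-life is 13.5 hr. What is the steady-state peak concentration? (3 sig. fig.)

6.28 µg/mL

k = ln 2 / 13.5 = 0.05134 hr⁻¹
Fraction remaining after one interval: e^(−kτ) = e^(−0.05134 × 26.0) = 0.2632
R = 1 / (1 − 0.2632) = 1.357
Css,max = 4.63 × 1.357 ≈ 6.28 µg/mL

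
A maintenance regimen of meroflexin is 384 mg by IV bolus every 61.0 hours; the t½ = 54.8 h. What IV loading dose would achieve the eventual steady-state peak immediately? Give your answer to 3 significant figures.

k = ln 2 / 54.8 = 0.01265 h⁻¹
Accumulation ratio R = 1 / (1 − e^(−kτ)) = 1 / (1 − e^(−0.01265×61.0)) = 1 / (1 − 0.4623) = 1.860
Loading dose = maintenance dose × R = 384 × 1.860 ≈ 714 mg

714 mg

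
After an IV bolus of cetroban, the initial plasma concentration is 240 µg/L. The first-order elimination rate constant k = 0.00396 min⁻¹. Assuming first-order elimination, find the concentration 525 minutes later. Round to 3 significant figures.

30.0 µg/L

C(t) = C₀ e^(−kt) = 240 × e^(−0.003960 × 525) = 240 × e^(−2.079) = 240 × 0.1251 ≈ 30.0 µg/L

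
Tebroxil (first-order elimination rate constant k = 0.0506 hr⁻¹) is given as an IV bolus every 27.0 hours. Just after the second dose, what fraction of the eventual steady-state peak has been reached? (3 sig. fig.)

0.935

f_n = 1 − e^(−nkτ) = 1 − e^(−2 × 0.05060 × 27.0) = 1 − e^(−2.732) = 1 − 0.06506 ≈ 0.935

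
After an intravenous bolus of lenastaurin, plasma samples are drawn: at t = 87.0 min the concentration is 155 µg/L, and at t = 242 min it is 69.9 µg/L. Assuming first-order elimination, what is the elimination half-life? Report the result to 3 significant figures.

k = ln(C₁/C₂) / (t₂ − t₁) = ln(155/69.9) / (242 − 87.0)
  = 0.7964 / 155.0 = 0.005138 min⁻¹
t½ = ln 2 / k = ln 2 / 0.005138 ≈ 135 minutes

135 minutes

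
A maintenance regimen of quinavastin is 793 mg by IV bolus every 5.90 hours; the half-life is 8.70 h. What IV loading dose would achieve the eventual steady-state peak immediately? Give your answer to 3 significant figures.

k = ln 2 / 8.70 = 0.07967 h⁻¹
Accumulation ratio R = 1 / (1 − e^(−kτ)) = 1 / (1 − e^(−0.07967×5.90)) = 1 / (1 − 0.6250) = 2.666
Loading dose = maintenance dose × R = 793 × 2.666 ≈ 2110 mg

2110 mg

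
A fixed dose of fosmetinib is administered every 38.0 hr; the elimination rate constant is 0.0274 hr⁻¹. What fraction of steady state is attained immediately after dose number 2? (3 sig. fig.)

0.875

f_n = 1 − e^(−nkτ) = 1 − e^(−2 × 0.02740 × 38.0) = 1 − e^(−2.082) = 1 − 0.1246 ≈ 0.875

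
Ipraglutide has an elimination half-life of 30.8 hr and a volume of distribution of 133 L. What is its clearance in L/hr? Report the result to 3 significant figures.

k = ln 2 / t½ = ln 2 / 30.8 = 0.02250 hr⁻¹
CL = k · V = 0.02250 × 133 ≈ 2.99 L/hr

2.99 L/hr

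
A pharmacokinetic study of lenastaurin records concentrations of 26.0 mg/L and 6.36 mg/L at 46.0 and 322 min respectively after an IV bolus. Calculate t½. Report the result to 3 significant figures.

k = ln(C₁/C₂) / (t₂ − t₁) = ln(26.0/6.36) / (322 − 46.0)
  = 1.408 / 276.0 = 0.005102 min⁻¹
t½ = ln 2 / k = ln 2 / 0.005102 ≈ 136 minutes

136 minutes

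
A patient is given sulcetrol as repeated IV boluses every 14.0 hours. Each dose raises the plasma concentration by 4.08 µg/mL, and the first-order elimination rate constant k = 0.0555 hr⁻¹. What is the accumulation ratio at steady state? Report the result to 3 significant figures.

Fraction remaining after one interval: e^(−kτ) = e^(−0.05550 × 14.0) = 0.4598
R = 1 / (1 − 0.4598) = 1 / 0.5402 ≈ 1.85

1.85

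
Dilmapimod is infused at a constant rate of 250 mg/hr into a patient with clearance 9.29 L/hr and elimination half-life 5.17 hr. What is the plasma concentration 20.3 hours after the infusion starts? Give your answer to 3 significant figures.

Css = rate / CL = 250 / 9.29 = 26.91 µg/mL
k = ln 2 / 5.17 = 0.1341 hr⁻¹
C(t) = Css (1 − e^(−kt)) = 26.91 × (1 − e^(−2.722)) = 26.91 × 0.9342 ≈ 25.1 µg/mL

25.1 µg/mL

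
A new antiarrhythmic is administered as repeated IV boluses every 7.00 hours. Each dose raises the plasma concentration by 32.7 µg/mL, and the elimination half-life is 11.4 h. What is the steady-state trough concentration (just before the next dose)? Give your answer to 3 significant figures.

61.6 µg/mL

k = ln 2 / 11.4 = 0.06080 h⁻¹
Fraction remaining after one interval: e^(−kτ) = e^(−0.06080 × 7.00) = 0.6534
R = 1 / (1 − 0.6534) = 2.885
Css,max = 32.7 × 2.885 = 94.34 µg/mL
Css,min = Css,max × e^(−kτ) = 94.34 × 0.6534 ≈ 61.6 µg/mL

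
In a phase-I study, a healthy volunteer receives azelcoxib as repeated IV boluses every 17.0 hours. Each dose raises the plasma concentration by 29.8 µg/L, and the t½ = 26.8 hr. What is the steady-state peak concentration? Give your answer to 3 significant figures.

k = ln 2 / 26.8 = 0.02586 hr⁻¹
Fraction remaining after one interval: e^(−kτ) = e^(−0.02586 × 17.0) = 0.6442
R = 1 / (1 − 0.6442) = 2.811
Css,max = 29.8 × 2.811 ≈ 83.8 µg/L

83.8 µg/L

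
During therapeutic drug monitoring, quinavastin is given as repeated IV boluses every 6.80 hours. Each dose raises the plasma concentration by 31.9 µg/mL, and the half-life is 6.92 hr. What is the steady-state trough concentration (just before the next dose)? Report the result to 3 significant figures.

k = ln 2 / 6.92 = 0.1002 hr⁻¹
Fraction remaining after one interval: e^(−kτ) = e^(−0.1002 × 6.80) = 0.5060
R = 1 / (1 − 0.5060) = 2.024
Css,max = 31.9 × 2.024 = 64.58 µg/mL
Css,min = Css,max × e^(−kτ) = 64.58 × 0.5060 ≈ 32.7 µg/mL

32.7 µg/mL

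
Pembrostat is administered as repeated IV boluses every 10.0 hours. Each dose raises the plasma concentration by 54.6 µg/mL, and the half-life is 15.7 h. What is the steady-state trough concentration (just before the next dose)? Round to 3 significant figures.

k = ln 2 / 15.7 = 0.04415 h⁻¹
Fraction remaining after one interval: e^(−kτ) = e^(−0.04415 × 10.0) = 0.6431
R = 1 / (1 − 0.6431) = 2.802
Css,max = 54.6 × 2.802 = 153.0 µg/mL
Css,min = Css,max × e^(−kτ) = 153.0 × 0.6431 ≈ 98.4 µg/mL

98.4 µg/mL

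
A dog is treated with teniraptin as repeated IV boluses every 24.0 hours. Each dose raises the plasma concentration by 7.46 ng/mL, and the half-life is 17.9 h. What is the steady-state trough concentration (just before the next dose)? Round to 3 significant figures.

k = ln 2 / 17.9 = 0.03872 h⁻¹
Fraction remaining after one interval: e^(−kτ) = e^(−0.03872 × 24.0) = 0.3948
R = 1 / (1 − 0.3948) = 1.652
Css,max = 7.46 × 1.652 = 12.33 ng/mL
Css,min = Css,max × e^(−kτ) = 12.33 × 0.3948 ≈ 4.87 ng/mL

4.87 ng/mL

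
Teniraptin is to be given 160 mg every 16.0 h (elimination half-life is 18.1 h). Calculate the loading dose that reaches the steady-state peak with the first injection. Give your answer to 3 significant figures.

349 mg

k = ln 2 / 18.1 = 0.03830 h⁻¹
Accumulation ratio R = 1 / (1 − e^(−kτ)) = 1 / (1 − e^(−0.03830×16.0)) = 1 / (1 − 0.5419) = 2.183
Loading dose = maintenance dose × R = 160 × 2.183 ≈ 349 mg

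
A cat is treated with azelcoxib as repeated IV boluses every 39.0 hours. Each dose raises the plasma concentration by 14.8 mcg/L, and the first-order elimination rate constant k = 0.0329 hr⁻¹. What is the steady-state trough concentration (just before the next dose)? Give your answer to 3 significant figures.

5.68 mcg/L

Fraction remaining after one interval: e^(−kτ) = e^(−0.03290 × 39.0) = 0.2772
R = 1 / (1 − 0.2772) = 1.383
Css,max = 14.8 × 1.383 = 20.48 mcg/L
Css,min = Css,max × e^(−kτ) = 20.48 × 0.2772 ≈ 5.68 mcg/L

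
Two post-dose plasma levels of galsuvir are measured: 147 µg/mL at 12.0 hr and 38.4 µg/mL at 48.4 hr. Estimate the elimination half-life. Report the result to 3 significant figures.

k = ln(C₁/C₂) / (t₂ − t₁) = ln(147/38.4) / (48.4 − 12.0)
  = 1.342 / 36.40 = 0.03688 hr⁻¹
t½ = ln 2 / k = ln 2 / 0.03688 ≈ 18.8 hours

18.8 hours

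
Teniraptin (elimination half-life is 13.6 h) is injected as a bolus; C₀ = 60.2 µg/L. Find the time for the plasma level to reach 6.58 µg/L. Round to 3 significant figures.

k = ln 2 / 13.6 = 0.05097 h⁻¹
C(t) = C₀ e^(−kt)  ⇒  t = ln(C₀/C) / k
t = ln(60.2/6.58) / 0.05097 = 2.214 / 0.05097 ≈ 43.4 hours

43.4 hours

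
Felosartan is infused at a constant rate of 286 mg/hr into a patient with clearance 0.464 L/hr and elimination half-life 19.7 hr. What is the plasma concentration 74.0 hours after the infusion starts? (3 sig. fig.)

571 mg/L

Css = rate / CL = 286 / 0.464 = 616.4 mg/L
k = ln 2 / 19.7 = 0.03519 hr⁻¹
C(t) = Css (1 − e^(−kt)) = 616.4 × (1 − e^(−2.604)) = 616.4 × 0.9260 ≈ 571 mg/L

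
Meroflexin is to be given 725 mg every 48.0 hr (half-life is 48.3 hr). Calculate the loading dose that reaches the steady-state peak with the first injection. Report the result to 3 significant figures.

1460 mg

k = ln 2 / 48.3 = 0.01435 hr⁻¹
Accumulation ratio R = 1 / (1 − e^(−kτ)) = 1 / (1 − e^(−0.01435×48.0)) = 1 / (1 − 0.5022) = 2.009
Loading dose = maintenance dose × R = 725 × 2.009 ≈ 1460 mg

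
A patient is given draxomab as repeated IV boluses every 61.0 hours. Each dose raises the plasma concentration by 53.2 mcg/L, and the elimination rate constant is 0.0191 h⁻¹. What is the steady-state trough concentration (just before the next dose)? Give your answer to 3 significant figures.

24.1 mcg/L

Fraction remaining after one interval: e^(−kτ) = e^(−0.01910 × 61.0) = 0.3119
R = 1 / (1 − 0.3119) = 1.453
Css,max = 53.2 × 1.453 = 77.31 mcg/L
Css,min = Css,max × e^(−kτ) = 77.31 × 0.3119 ≈ 24.1 mcg/L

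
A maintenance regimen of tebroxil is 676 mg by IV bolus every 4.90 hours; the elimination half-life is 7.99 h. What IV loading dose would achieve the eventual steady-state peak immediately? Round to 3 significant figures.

k = ln 2 / 7.99 = 0.08675 h⁻¹
Accumulation ratio R = 1 / (1 − e^(−kτ)) = 1 / (1 − e^(−0.08675×4.90)) = 1 / (1 − 0.6537) = 2.888
Loading dose = maintenance dose × R = 676 × 2.888 ≈ 1950 mg

1950 mg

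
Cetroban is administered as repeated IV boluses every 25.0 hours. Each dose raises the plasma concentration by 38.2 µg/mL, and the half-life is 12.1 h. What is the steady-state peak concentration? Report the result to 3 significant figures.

k = ln 2 / 12.1 = 0.05728 h⁻¹
Fraction remaining after one interval: e^(−kτ) = e^(−0.05728 × 25.0) = 0.2388
R = 1 / (1 − 0.2388) = 1.314
Css,max = 38.2 × 1.314 ≈ 50.2 µg/mL

50.2 µg/mL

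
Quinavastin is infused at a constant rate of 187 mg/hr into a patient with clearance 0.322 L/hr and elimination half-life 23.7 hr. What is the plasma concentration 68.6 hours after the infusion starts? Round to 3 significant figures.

Css = rate / CL = 187 / 0.322 = 580.7 µg/mL
k = ln 2 / 23.7 = 0.02925 hr⁻¹
C(t) = Css (1 − e^(−kt)) = 580.7 × (1 − e^(−2.006)) = 580.7 × 0.8655 ≈ 503 µg/mL

503 µg/mL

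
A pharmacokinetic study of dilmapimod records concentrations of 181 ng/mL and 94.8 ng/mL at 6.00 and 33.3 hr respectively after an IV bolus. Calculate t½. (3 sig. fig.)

29.3 hours

k = ln(C₁/C₂) / (t₂ − t₁) = ln(181/94.8) / (33.3 − 6.00)
  = 0.6467 / 27.30 = 0.02369 hr⁻¹
t½ = ln 2 / k = ln 2 / 0.02369 ≈ 29.3 hours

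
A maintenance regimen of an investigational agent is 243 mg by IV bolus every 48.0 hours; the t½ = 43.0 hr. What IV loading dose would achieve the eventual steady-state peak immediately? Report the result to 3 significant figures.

451 mg

k = ln 2 / 43.0 = 0.01612 hr⁻¹
Accumulation ratio R = 1 / (1 − e^(−kτ)) = 1 / (1 − e^(−0.01612×48.0)) = 1 / (1 − 0.4613) = 1.856
Loading dose = maintenance dose × R = 243 × 1.856 ≈ 451 mg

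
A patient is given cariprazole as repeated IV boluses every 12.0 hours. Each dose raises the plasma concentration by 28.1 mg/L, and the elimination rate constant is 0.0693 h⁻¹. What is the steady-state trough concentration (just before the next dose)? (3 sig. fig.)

Fraction remaining after one interval: e^(−kτ) = e^(−0.06930 × 12.0) = 0.4354
R = 1 / (1 − 0.4354) = 1.771
Css,max = 28.1 × 1.771 = 49.77 mg/L
Css,min = Css,max × e^(−kτ) = 49.77 × 0.4354 ≈ 21.7 mg/L

21.7 mg/L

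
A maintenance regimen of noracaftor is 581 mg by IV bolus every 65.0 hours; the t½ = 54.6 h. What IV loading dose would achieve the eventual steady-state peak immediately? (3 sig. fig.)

1030 mg

k = ln 2 / 54.6 = 0.01270 h⁻¹
Accumulation ratio R = 1 / (1 − e^(−kτ)) = 1 / (1 − e^(−0.01270×65.0)) = 1 / (1 − 0.4382) = 1.780
Loading dose = maintenance dose × R = 581 × 1.780 ≈ 1030 mg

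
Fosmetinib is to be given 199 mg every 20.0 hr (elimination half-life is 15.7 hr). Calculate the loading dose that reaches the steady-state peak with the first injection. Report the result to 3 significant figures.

339 mg

k = ln 2 / 15.7 = 0.04415 hr⁻¹
Accumulation ratio R = 1 / (1 − e^(−kτ)) = 1 / (1 − e^(−0.04415×20.0)) = 1 / (1 − 0.4135) = 1.705
Loading dose = maintenance dose × R = 199 × 1.705 ≈ 339 mg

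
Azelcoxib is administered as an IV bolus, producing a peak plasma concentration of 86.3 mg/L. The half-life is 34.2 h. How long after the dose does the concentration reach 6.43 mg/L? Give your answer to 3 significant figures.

k = ln 2 / 34.2 = 0.02027 h⁻¹
C(t) = C₀ e^(−kt)  ⇒  t = ln(C₀/C) / k
t = ln(86.3/6.43) / 0.02027 = 2.597 / 0.02027 ≈ 128 hours

128 hours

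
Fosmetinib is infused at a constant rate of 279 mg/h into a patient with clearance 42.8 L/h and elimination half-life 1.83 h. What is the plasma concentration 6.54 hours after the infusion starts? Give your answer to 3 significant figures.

Css = rate / CL = 279 / 42.8 = 6.519 mg/L
k = ln 2 / 1.83 = 0.3788 h⁻¹
C(t) = Css (1 − e^(−kt)) = 6.519 × (1 − e^(−2.477)) = 6.519 × 0.9160 ≈ 5.97 mg/L

5.97 mg/L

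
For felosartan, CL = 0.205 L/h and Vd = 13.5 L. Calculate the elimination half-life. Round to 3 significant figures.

45.6 hours

k = CL / V = 0.205 / 13.5 = 0.01519 h⁻¹
t½ = ln 2 / k = ln 2 / 0.01519 ≈ 45.6 hours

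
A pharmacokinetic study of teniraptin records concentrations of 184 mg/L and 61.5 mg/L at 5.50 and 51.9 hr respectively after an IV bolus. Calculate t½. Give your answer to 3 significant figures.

k = ln(C₁/C₂) / (t₂ − t₁) = ln(184/61.5) / (51.9 − 5.50)
  = 1.096 / 46.40 = 0.02362 hr⁻¹
t½ = ln 2 / k = ln 2 / 0.02362 ≈ 29.3 hours

29.3 hours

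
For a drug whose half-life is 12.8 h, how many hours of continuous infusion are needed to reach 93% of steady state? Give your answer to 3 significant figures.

k = ln 2 / 12.8 = 0.05415 h⁻¹
f = 1 − e^(−kt)  ⇒  t = −ln(1 − f) / k
t = −ln(1 − 0.93) / 0.05415 = 2.659 / 0.05415 ≈ 49.1 hours

49.1 hours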